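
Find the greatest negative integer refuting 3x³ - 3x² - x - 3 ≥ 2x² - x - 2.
Testing negative integers from -1 downward:
x = -1: LHS = 3·(-1)³ - 3·(-1)² - (-1) - 3 = -8, RHS = 2·(-1)² - (-1) - 2 = 1; -8 ≥ 1 — FAILS  ← closest negative counterexample to 0

Answer: x = -1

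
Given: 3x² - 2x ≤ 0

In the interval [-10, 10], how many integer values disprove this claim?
Counterexamples in [-10, 10]: {-10, -9, -8, -7, -6, -5, -4, -3, -2, -1, 1, 2, 3, 4, 5, 6, 7, 8, 9, 10}.

Counting them gives 20 values.

Answer: 20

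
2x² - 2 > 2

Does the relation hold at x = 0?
x = 0: LHS = 2·0² - 2 = -2; -2 > 2 — FAILS

The relation fails at x = 0, so x = 0 is a counterexample.

Answer: No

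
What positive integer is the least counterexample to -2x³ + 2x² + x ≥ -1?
Testing positive integers:
x = 1: LHS = -2·1³ + 2·1² + 1 = 1; 1 ≥ -1 — holds
x = 2: LHS = -2·2³ + 2·2² + 2 = -6; -6 ≥ -1 — FAILS  ← smallest positive counterexample

Answer: x = 2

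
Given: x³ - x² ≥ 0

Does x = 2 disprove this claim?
Substitute x = 2 into the relation:
x = 2: LHS = 2³ - 2² = 4; 4 ≥ 0 — holds

The claim holds here, so x = 2 is not a counterexample. (A counterexample exists elsewhere, e.g. x = -1.)

Answer: No, x = 2 is not a counterexample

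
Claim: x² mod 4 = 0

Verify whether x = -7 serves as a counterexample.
Substitute x = -7 into the relation:
x = -7: LHS = ((-7)²) mod 4 = 49 mod 4 = 1; 1 = 0 — FAILS

Since the claim fails at x = -7, this value is a counterexample.

Answer: Yes, x = -7 is a counterexample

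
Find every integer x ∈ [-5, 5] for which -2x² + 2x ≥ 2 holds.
Over all integers in [-5, 5], LHS − RHS is largest at x = 0, where it equals -2:
x = 0: LHS = -2·0² + 2·0 = 0; 0 ≥ 2 — FAILS
At the ends of the range:
x = -5: LHS = -2·(-5)² + 2·(-5) = -60; -60 ≥ 2 — FAILS
x = 5: LHS = -2·5² + 2·5 = -40; -40 ≥ 2 — FAILS
Hence LHS − RHS is never zero or positive, i.e. LHS < RHS throughout, so the claimed relation (≥) fails for every integer in [-5, 5].

Answer: None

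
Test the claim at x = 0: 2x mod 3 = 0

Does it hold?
x = 0: LHS = (2·0) mod 3 = 0 mod 3 = 0; 0 = 0 — holds

The relation is satisfied at x = 0.

Answer: Yes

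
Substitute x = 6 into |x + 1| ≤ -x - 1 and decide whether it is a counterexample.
Substitute x = 6 into the relation:
x = 6: LHS = |6 + 1| = |7| = 7, RHS = -6 - 1 = -7; 7 ≤ -7 — FAILS

Since the claim fails at x = 6, this value is a counterexample.

Answer: Yes, x = 6 is a counterexample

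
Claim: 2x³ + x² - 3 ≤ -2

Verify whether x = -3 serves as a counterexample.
Substitute x = -3 into the relation:
x = -3: LHS = 2·(-3)³ + (-3)² - 3 = -48; -48 ≤ -2 — holds

The claim holds here, so x = -3 is not a counterexample. (A counterexample exists elsewhere, e.g. x = 1.)

Answer: No, x = -3 is not a counterexample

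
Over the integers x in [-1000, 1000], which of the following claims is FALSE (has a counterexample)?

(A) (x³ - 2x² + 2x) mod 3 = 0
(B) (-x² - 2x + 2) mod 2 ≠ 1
(A) x = 1: LHS = (1³ - 2·1² + 2·1) mod 3 = 1 mod 3 = 1; 1 = 0 — FAILS
(B) x = 1: LHS = (-1² - 2·1 + 2) mod 2 = (-1) mod 2 = 1; 1 ≠ 1 — FAILS

Answer: Both A and B are false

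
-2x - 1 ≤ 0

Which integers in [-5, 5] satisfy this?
Holds for: {0, 1, 2, 3, 4, 5}
Fails for: {-5, -4, -3, -2, -1}

Answer: {0, 1, 2, 3, 4, 5}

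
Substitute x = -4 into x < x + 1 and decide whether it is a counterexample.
Substitute x = -4 into the relation:
x = -4: RHS = (-4) + 1 = -3; -4 < -3 — holds

The relation holds at x = -4, so it is not a counterexample.

Answer: No, x = -4 is not a counterexample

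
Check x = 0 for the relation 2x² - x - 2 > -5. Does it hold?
x = 0: LHS = 2·0² - 0 - 2 = -2; -2 > -5 — holds

The relation is satisfied at x = 0.

Answer: Yes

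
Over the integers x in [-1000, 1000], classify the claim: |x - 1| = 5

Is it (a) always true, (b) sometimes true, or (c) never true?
Holds at x = -4: LHS = |(-4) - 1| = |-5| = 5; 5 = 5 — holds
Fails at x = 0: LHS = |0 - 1| = |-1| = 1; 1 = 5 — FAILS
It is satisfied by some integers in the range but not all.

Answer: Sometimes true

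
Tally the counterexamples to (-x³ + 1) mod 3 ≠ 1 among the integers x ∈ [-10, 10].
Counterexamples in [-10, 10]: {-9, -6, -3, 0, 3, 6, 9}.

Counting them gives 7 values.

Answer: 7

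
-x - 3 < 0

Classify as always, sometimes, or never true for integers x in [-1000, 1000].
Holds at x = 0: LHS = -0 - 3 = -3; -3 < 0 — holds
Fails at x = -3: LHS = -(-3) - 3 = 0; 0 < 0 — FAILS
It is satisfied by some integers in the range but not all.

Answer: Sometimes true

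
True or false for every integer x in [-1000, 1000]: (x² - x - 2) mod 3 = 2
The claim fails at x = 0:
x = 0: LHS = (0² - 0 - 2) mod 3 = (-2) mod 3 = 1; 1 = 2 — FAILS

Because a single integer refutes it, the statement is false.

Answer: False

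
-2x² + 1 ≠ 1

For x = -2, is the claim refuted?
Substitute x = -2 into the relation:
x = -2: LHS = -2·(-2)² + 1 = -7; -7 ≠ 1 — holds

The claim holds here, so x = -2 is not a counterexample. (A counterexample exists elsewhere, e.g. x = 0.)

Answer: No, x = -2 is not a counterexample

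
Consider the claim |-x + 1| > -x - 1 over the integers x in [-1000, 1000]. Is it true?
Over all integers in [-1000, 1000], LHS − RHS is smallest at x = 0, where it equals 2:
x = 0: LHS = |-0 + 1| = |1| = 1, RHS = -0 - 1 = -1; 1 > -1 — holds
At the ends of the range:
x = -1000: LHS = |-(-1000) + 1| = |1001| = 1001, RHS = -(-1000) - 1 = 999; 1001 > 999 — holds
x = 1000: LHS = |-1000 + 1| = |-999| = 999, RHS = -1000 - 1 = -1001; 999 > -1001 — holds
Hence LHS − RHS is never zero or negative, i.e. LHS > RHS throughout, so the relation holds for every integer in [-1000, 1000].

No counterexample exists.

Answer: True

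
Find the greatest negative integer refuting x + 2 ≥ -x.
Testing negative integers from -1 downward:
x = -1: LHS = (-1) + 2 = 1, RHS = -(-1) = 1; 1 ≥ 1 — holds
x = -2: LHS = (-2) + 2 = 0, RHS = -(-2) = 2; 0 ≥ 2 — FAILS  ← closest negative counterexample to 0

Answer: x = -2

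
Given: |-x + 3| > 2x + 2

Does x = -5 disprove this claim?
Substitute x = -5 into the relation:
x = -5: LHS = |-(-5) + 3| = |8| = 8, RHS = 2·(-5) + 2 = -8; 8 > -8 — holds

The claim holds here, so x = -5 is not a counterexample. (A counterexample exists elsewhere, e.g. x = 1.)

Answer: No, x = -5 is not a counterexample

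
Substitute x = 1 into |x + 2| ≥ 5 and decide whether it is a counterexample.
Substitute x = 1 into the relation:
x = 1: LHS = |1 + 2| = |3| = 3; 3 ≥ 5 — FAILS

Since the claim fails at x = 1, this value is a counterexample.

Answer: Yes, x = 1 is a counterexample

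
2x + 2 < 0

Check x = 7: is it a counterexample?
Substitute x = 7 into the relation:
x = 7: LHS = 2·7 + 2 = 16; 16 < 0 — FAILS

Since the claim fails at x = 7, this value is a counterexample.

Answer: Yes, x = 7 is a counterexample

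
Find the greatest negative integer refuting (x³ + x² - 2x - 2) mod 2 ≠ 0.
Testing negative integers from -1 downward:
x = -1: LHS = ((-1)³ + (-1)² - 2·(-1) - 2) mod 2 = 0 mod 2 = 0; 0 ≠ 0 — FAILS  ← closest negative counterexample to 0

Answer: x = -1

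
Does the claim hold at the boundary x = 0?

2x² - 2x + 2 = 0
x = 0: LHS = 2·0² - 2·0 + 2 = 2; 2 = 0 — FAILS

The relation fails at x = 0, so x = 0 is a counterexample.

Answer: No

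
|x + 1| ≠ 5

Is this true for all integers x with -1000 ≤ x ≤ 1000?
The claim fails at x = 4:
x = 4: LHS = |4 + 1| = |5| = 5; 5 ≠ 5 — FAILS

Because a single integer refutes it, the statement is false.

Answer: False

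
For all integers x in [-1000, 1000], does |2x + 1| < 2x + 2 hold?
The claim fails at x = -1:
x = -1: LHS = |2·(-1) + 1| = |-1| = 1, RHS = 2·(-1) + 2 = 0; 1 < 0 — FAILS

Because a single integer refutes it, the statement is false.

Answer: False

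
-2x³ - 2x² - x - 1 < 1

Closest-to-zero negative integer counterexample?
Testing negative integers from -1 downward:
x = -1: LHS = -2·(-1)³ - 2·(-1)² - (-1) - 1 = 0; 0 < 1 — holds
x = -2: LHS = -2·(-2)³ - 2·(-2)² - (-2) - 1 = 9; 9 < 1 — FAILS  ← closest negative counterexample to 0

Answer: x = -2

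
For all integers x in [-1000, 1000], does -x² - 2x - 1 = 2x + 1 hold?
The claim fails at x = 0:
x = 0: LHS = -0² - 2·0 - 1 = -1, RHS = 2·0 + 1 = 1; -1 = 1 — FAILS

Because a single integer refutes it, the statement is false.

Answer: False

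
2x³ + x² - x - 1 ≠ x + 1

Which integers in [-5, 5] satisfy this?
Track d = LHS − RHS over the integers in [-5, 5]. Equality would need d = 0, but d changes sign only between consecutive integers, jumping over 0:
x = 1: LHS = 2·1³ + 1² - 1 - 1 = 1, RHS = 1 + 1 = 2; 1 ≠ 2 — holds  (d = -1)
x = 2: LHS = 2·2³ + 2² - 2 - 1 = 17, RHS = 2 + 1 = 3; 17 ≠ 3 — holds  (d = 14)
Away from these crossings d keeps a constant sign, and checking every integer in [-5, 5] confirms d ≠ 0 throughout. Hence the two sides are never equal, so the relation holds for every integer in [-5, 5].

Answer: All integers in [-5, 5]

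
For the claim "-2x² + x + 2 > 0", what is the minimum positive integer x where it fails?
Testing positive integers:
x = 1: LHS = -2·1² + 1 + 2 = 1; 1 > 0 — holds
x = 2: LHS = -2·2² + 2 + 2 = -4; -4 > 0 — FAILS  ← smallest positive counterexample

Answer: x = 2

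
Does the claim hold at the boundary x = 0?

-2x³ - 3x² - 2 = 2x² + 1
x = 0: LHS = -2·0³ - 3·0² - 2 = -2, RHS = 2·0² + 1 = 1; -2 = 1 — FAILS

The relation fails at x = 0, so x = 0 is a counterexample.

Answer: No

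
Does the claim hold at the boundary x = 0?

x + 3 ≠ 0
x = 0: LHS = 0 + 3 = 3; 3 ≠ 0 — holds

The relation is satisfied at x = 0.

Answer: Yes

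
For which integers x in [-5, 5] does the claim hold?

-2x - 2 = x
Track d = LHS − RHS over the integers in [-5, 5]. Equality would need d = 0, but d changes sign only between consecutive integers, jumping over 0:
x = -1: LHS = -2·(-1) - 2 = 0; 0 = -1 — FAILS  (d = 1)
x = 0: LHS = -2·0 - 2 = -2; -2 = 0 — FAILS  (d = -2)
Away from these crossings d keeps a constant sign, and checking every integer in [-5, 5] confirms d ≠ 0 throughout. Hence the two sides are never equal, so the claimed relation (=) fails for every integer in [-5, 5].

Answer: None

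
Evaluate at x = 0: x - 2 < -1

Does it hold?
x = 0: LHS = 0 - 2 = -2; -2 < -1 — holds

The relation is satisfied at x = 0.

Answer: Yes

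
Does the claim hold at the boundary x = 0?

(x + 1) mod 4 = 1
x = 0: LHS = (0 + 1) mod 4 = 1 mod 4 = 1; 1 = 1 — holds

The relation is satisfied at x = 0.

Answer: Yes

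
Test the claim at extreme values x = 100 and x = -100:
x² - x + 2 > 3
x = 100: LHS = 100² - 100 + 2 = 9902; 9902 > 3 — holds
x = -100: LHS = (-100)² - (-100) + 2 = 10102; 10102 > 3 — holds

Answer: Yes, holds for both x = 100 and x = -100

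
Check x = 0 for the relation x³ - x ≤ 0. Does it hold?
x = 0: LHS = 0³ - 0 = 0; 0 ≤ 0 — holds

The relation is satisfied at x = 0.

Answer: Yes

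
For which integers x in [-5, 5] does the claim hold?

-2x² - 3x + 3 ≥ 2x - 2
Holds for: {-3, -2, -1, 0}
Fails for: {-5, -4, 1, 2, 3, 4, 5}

Answer: {-3, -2, -1, 0}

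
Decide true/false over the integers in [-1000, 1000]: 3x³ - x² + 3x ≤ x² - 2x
The claim fails at x = 1:
x = 1: LHS = 3·1³ - 1² + 3·1 = 5, RHS = 1² - 2·1 = -1; 5 ≤ -1 — FAILS

Because a single integer refutes it, the statement is false.

Answer: False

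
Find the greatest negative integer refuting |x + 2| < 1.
Testing negative integers from -1 downward:
x = -1: LHS = |(-1) + 2| = |1| = 1; 1 < 1 — FAILS  ← closest negative counterexample to 0

Answer: x = -1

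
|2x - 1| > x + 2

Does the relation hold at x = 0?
x = 0: LHS = |2·0 - 1| = |-1| = 1, RHS = 0 + 2 = 2; 1 > 2 — FAILS

The relation fails at x = 0, so x = 0 is a counterexample.

Answer: No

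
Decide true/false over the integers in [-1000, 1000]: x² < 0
The claim fails at x = 0:
x = 0: LHS = 0² = 0; 0 < 0 — FAILS

Because a single integer refutes it, the statement is false.

Answer: False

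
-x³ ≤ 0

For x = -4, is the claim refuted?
Substitute x = -4 into the relation:
x = -4: LHS = -(-4)³ = 64; 64 ≤ 0 — FAILS

Since the claim fails at x = -4, this value is a counterexample.

Answer: Yes, x = -4 is a counterexample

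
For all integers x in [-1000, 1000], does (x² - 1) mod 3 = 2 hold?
The claim fails at x = 1:
x = 1: LHS = (1² - 1) mod 3 = 0 mod 3 = 0; 0 = 2 — FAILS

Because a single integer refutes it, the statement is false.

Answer: False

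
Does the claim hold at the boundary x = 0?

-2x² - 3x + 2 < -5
x = 0: LHS = -2·0² - 3·0 + 2 = 2; 2 < -5 — FAILS

The relation fails at x = 0, so x = 0 is a counterexample.

Answer: No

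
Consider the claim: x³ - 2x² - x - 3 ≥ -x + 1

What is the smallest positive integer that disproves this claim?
Testing positive integers:
x = 1: LHS = 1³ - 2·1² - 1 - 3 = -5, RHS = -1 + 1 = 0; -5 ≥ 0 — FAILS  ← smallest positive counterexample

Answer: x = 1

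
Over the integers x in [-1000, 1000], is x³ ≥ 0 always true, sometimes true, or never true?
Holds at x = 0: LHS = 0³ = 0; 0 ≥ 0 — holds
Fails at x = -1: LHS = (-1)³ = -1; -1 ≥ 0 — FAILS
It is satisfied by some integers in the range but not all.

Answer: Sometimes true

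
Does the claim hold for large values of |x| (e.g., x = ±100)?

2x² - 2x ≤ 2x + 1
x = 100: LHS = 2·100² - 2·100 = 19800, RHS = 2·100 + 1 = 201; 19800 ≤ 201 — FAILS
x = -100: LHS = 2·(-100)² - 2·(-100) = 20200, RHS = 2·(-100) + 1 = -199; 20200 ≤ -199 — FAILS

Answer: No, fails for both x = 100 and x = -100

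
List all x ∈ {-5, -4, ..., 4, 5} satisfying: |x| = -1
An absolute value is never negative, so the left side is ≥ 0 for every x, while the right side is -1. Tightest case in [-5, 5] is x = 0:
x = 0: LHS = |0| = 0; 0 = -1 — FAILS
Hence LHS − RHS is never 0, i.e. the two sides are never equal, so the claimed relation (=) fails for every integer in [-5, 5].

Answer: None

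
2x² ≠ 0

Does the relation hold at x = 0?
x = 0: LHS = 2·0² = 0; 0 ≠ 0 — FAILS

The relation fails at x = 0, so x = 0 is a counterexample.

Answer: No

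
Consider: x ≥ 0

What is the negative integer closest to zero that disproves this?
Testing negative integers from -1 downward:
x = -1: -1 ≥ 0 — FAILS  ← closest negative counterexample to 0

Answer: x = -1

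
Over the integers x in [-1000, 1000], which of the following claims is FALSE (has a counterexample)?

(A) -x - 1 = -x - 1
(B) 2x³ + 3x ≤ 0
(A) LHS − RHS = 0 at every integer in [-1000, 1000]; the two sides always agree. For instance:
x = -1000: LHS = -(-1000) - 1 = 999, RHS = -(-1000) - 1 = 999; 999 = 999 — holds
x = 0: LHS = -0 - 1 = -1, RHS = -0 - 1 = -1; -1 = -1 — holds
x = 1000: LHS = -1000 - 1 = -1001, RHS = -1000 - 1 = -1001; -1001 = -1001 — holds
The sides are never unequal, so the relation holds for every integer in [-1000, 1000].

(B) x = 1: LHS = 2·1³ + 3·1 = 5; 5 ≤ 0 — FAILS

Only (B) has a counterexample.

Answer: B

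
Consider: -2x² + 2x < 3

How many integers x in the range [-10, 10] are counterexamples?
Over all integers in [-10, 10], LHS − RHS is largest at x = 0, where it equals -3:
x = 0: LHS = -2·0² + 2·0 = 0; 0 < 3 — holds
At the ends of the range:
x = -10: LHS = -2·(-10)² + 2·(-10) = -220; -220 < 3 — holds
x = 10: LHS = -2·10² + 2·10 = -180; -180 < 3 — holds
Hence LHS − RHS is never zero or positive, i.e. LHS < RHS throughout, so the relation holds for every integer in [-10, 10].

No counterexample appears in that range.

Answer: 0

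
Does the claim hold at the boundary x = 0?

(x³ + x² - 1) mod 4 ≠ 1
x = 0: LHS = (0³ + 0² - 1) mod 4 = (-1) mod 4 = 3; 3 ≠ 1 — holds

The relation is satisfied at x = 0.

Answer: Yes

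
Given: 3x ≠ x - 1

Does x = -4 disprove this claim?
Substitute x = -4 into the relation:
x = -4: LHS = 3·(-4) = -12, RHS = (-4) - 1 = -5; -12 ≠ -5 — holds

The relation holds at x = -4, so it is not a counterexample.

Answer: No, x = -4 is not a counterexample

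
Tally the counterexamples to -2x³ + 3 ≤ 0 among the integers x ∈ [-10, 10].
Counterexamples in [-10, 10]: {-10, -9, -8, -7, -6, -5, -4, -3, -2, -1, 0, 1}.

Counting them gives 12 values.

Answer: 12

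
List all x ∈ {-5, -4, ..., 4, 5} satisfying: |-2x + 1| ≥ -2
An absolute value is never negative, so the left side is ≥ 0 for every x, while the right side is -2. Tightest case in [-5, 5] is x = 0:
x = 0: LHS = |-2·0 + 1| = |1| = 1; 1 ≥ -2 — holds
Hence LHS − RHS is never negative, i.e. LHS ≥ RHS throughout, so the relation holds for every integer in [-5, 5].

Answer: All integers in [-5, 5]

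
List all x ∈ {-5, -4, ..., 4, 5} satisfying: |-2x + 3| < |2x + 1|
Holds for: {1, 2, 3, 4, 5}
Fails for: {-5, -4, -3, -2, -1, 0}

Answer: {1, 2, 3, 4, 5}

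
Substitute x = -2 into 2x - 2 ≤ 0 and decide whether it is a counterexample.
Substitute x = -2 into the relation:
x = -2: LHS = 2·(-2) - 2 = -6; -6 ≤ 0 — holds

The claim holds here, so x = -2 is not a counterexample. (A counterexample exists elsewhere, e.g. x = 2.)

Answer: No, x = -2 is not a counterexample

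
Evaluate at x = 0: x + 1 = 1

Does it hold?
x = 0: LHS = 0 + 1 = 1; 1 = 1 — holds

The relation is satisfied at x = 0.

Answer: Yes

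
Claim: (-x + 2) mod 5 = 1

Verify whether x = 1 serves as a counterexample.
Substitute x = 1 into the relation:
x = 1: LHS = (-1 + 2) mod 5 = 1 mod 5 = 1; 1 = 1 — holds

The claim holds here, so x = 1 is not a counterexample. (A counterexample exists elsewhere, e.g. x = 0.)

Answer: No, x = 1 is not a counterexample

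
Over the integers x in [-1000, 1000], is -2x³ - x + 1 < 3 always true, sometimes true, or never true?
Holds at x = 0: LHS = -2·0³ - 0 + 1 = 1; 1 < 3 — holds
Fails at x = -1: LHS = -2·(-1)³ - (-1) + 1 = 4; 4 < 3 — FAILS
It is satisfied by some integers in the range but not all.

Answer: Sometimes true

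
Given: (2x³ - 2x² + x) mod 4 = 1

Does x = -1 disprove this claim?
Substitute x = -1 into the relation:
x = -1: LHS = (2·(-1)³ - 2·(-1)² + (-1)) mod 4 = (-5) mod 4 = 3; 3 = 1 — FAILS

Since the claim fails at x = -1, this value is a counterexample.

Answer: Yes, x = -1 is a counterexample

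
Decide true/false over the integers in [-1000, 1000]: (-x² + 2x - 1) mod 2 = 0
The claim fails at x = 0:
x = 0: LHS = (-0² + 2·0 - 1) mod 2 = (-1) mod 2 = 1; 1 = 0 — FAILS

Because a single integer refutes it, the statement is false.

Answer: False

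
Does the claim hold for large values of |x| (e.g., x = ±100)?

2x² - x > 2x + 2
x = 100: LHS = 2·100² - 100 = 19900, RHS = 2·100 + 2 = 202; 19900 > 202 — holds
x = -100: LHS = 2·(-100)² - (-100) = 20100, RHS = 2·(-100) + 2 = -198; 20100 > -198 — holds

Answer: Yes, holds for both x = 100 and x = -100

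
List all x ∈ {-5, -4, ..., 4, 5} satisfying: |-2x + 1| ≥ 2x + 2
Holds for: {-5, -4, -3, -2, -1}
Fails for: {0, 1, 2, 3, 4, 5}

Answer: {-5, -4, -3, -2, -1}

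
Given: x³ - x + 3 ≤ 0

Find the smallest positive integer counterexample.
Testing positive integers:
x = 1: LHS = 1³ - 1 + 3 = 3; 3 ≤ 0 — FAILS  ← smallest positive counterexample

Answer: x = 1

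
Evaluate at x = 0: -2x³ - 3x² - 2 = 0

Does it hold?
x = 0: LHS = -2·0³ - 3·0² - 2 = -2; -2 = 0 — FAILS

The relation fails at x = 0, so x = 0 is a counterexample.

Answer: No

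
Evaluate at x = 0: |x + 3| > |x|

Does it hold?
x = 0: LHS = |0 + 3| = |3| = 3, RHS = |0| = 0; 3 > 0 — holds

The relation is satisfied at x = 0.

Answer: Yes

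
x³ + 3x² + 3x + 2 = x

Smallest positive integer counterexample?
Testing positive integers:
x = 1: LHS = 1³ + 3·1² + 3·1 + 2 = 9; 9 = 1 — FAILS  ← smallest positive counterexample

Answer: x = 1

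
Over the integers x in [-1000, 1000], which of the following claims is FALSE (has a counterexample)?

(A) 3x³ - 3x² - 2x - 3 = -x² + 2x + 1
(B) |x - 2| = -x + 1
(A) x = 0: LHS = 3·0³ - 3·0² - 2·0 - 3 = -3, RHS = -0² + 2·0 + 1 = 1; -3 = 1 — FAILS
(B) x = 0: LHS = |0 - 2| = |-2| = 2, RHS = -0 + 1 = 1; 2 = 1 — FAILS

Answer: Both A and B are false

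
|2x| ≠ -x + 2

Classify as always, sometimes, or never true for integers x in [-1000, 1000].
Holds at x = 0: LHS = |2·0| = |0| = 0, RHS = -0 + 2 = 2; 0 ≠ 2 — holds
Fails at x = -2: LHS = |2·(-2)| = |-4| = 4, RHS = -(-2) + 2 = 4; 4 ≠ 4 — FAILS
It is satisfied by some integers in the range but not all.

Answer: Sometimes true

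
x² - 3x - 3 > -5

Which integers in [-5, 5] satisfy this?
Holds for: {-5, -4, -3, -2, -1, 0, 3, 4, 5}
Fails for: {1, 2}

Answer: {-5, -4, -3, -2, -1, 0, 3, 4, 5}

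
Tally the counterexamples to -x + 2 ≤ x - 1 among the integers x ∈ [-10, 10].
Counterexamples in [-10, 10]: {-10, -9, -8, -7, -6, -5, -4, -3, -2, -1, 0, 1}.

Counting them gives 12 values.

Answer: 12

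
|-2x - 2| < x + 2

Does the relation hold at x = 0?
x = 0: LHS = |-2·0 - 2| = |-2| = 2, RHS = 0 + 2 = 2; 2 < 2 — FAILS

The relation fails at x = 0, so x = 0 is a counterexample.

Answer: No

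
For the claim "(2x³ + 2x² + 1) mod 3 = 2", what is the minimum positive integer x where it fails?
Testing positive integers:
x = 1: LHS = (2·1³ + 2·1² + 1) mod 3 = 5 mod 3 = 2; 2 = 2 — holds
x = 2: LHS = (2·2³ + 2·2² + 1) mod 3 = 25 mod 3 = 1; 1 = 2 — FAILS  ← smallest positive counterexample

Answer: x = 2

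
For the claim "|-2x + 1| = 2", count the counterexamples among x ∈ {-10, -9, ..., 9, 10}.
Counterexamples in [-10, 10]: {-10, -9, -8, -7, -6, -5, -4, -3, -2, -1, 0, 1, 2, 3, 4, 5, 6, 7, 8, 9, 10}.

Counting them gives 21 values.

Answer: 21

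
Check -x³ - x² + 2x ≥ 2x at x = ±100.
x = 100: LHS = -100³ - 100² + 2·100 = -1009800, RHS = 2·100 = 200; -1009800 ≥ 200 — FAILS
x = -100: LHS = -(-100)³ - (-100)² + 2·(-100) = 989800, RHS = 2·(-100) = -200; 989800 ≥ -200 — holds

Answer: Partially: fails for x = 100, holds for x = -100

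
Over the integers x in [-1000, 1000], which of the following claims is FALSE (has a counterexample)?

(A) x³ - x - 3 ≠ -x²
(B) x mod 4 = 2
(A) Track d = LHS − RHS over the integers in [-1000, 1000]. Equality would need d = 0, but d changes sign only between consecutive integers, jumping over 0:
x = 1: LHS = 1³ - 1 - 3 = -3, RHS = -1² = -1; -3 ≠ -1 — holds  (d = -2)
x = 2: LHS = 2³ - 2 - 3 = 3, RHS = -2² = -4; 3 ≠ -4 — holds  (d = 7)
Away from these crossings d keeps a constant sign, and checking every integer in [-1000, 1000] confirms d ≠ 0 throughout. Hence the two sides are never equal, so the relation holds for every integer in [-1000, 1000].

(B) x = 0: LHS = 0 mod 4 = 0; 0 = 2 — FAILS

Only (B) has a counterexample.

Answer: B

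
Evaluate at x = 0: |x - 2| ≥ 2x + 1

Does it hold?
x = 0: LHS = |0 - 2| = |-2| = 2, RHS = 2·0 + 1 = 1; 2 ≥ 1 — holds

The relation is satisfied at x = 0.

Answer: Yes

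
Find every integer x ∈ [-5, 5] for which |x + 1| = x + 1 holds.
Holds for: {-1, 0, 1, 2, 3, 4, 5}
Fails for: {-5, -4, -3, -2}

Answer: {-1, 0, 1, 2, 3, 4, 5}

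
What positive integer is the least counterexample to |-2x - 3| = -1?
Testing positive integers:
x = 1: LHS = |-2·1 - 3| = |-5| = 5; 5 = -1 — FAILS  ← smallest positive counterexample

Answer: x = 1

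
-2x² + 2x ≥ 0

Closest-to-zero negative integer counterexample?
Testing negative integers from -1 downward:
x = -1: LHS = -2·(-1)² + 2·(-1) = -4; -4 ≥ 0 — FAILS  ← closest negative counterexample to 0

Answer: x = -1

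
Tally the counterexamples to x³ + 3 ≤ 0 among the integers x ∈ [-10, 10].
Counterexamples in [-10, 10]: {-1, 0, 1, 2, 3, 4, 5, 6, 7, 8, 9, 10}.

Counting them gives 12 values.

Answer: 12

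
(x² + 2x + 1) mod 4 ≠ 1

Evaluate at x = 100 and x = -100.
x = 100: LHS = (100² + 2·100 + 1) mod 4 = 10201 mod 4 = 1; 1 ≠ 1 — FAILS
x = -100: LHS = ((-100)² + 2·(-100) + 1) mod 4 = 9801 mod 4 = 1; 1 ≠ 1 — FAILS

Answer: No, fails for both x = 100 and x = -100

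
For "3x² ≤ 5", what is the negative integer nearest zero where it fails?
Testing negative integers from -1 downward:
x = -1: LHS = 3·(-1)² = 3; 3 ≤ 5 — holds
x = -2: LHS = 3·(-2)² = 12; 12 ≤ 5 — FAILS  ← closest negative counterexample to 0

Answer: x = -2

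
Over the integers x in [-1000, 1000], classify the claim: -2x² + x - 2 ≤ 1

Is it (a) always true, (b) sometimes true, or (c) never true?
Over all integers in [-1000, 1000], LHS − RHS is largest at x = 0, where it equals -3:
x = 0: LHS = -2·0² + 0 - 2 = -2; -2 ≤ 1 — holds
At the ends of the range:
x = -1000: LHS = -2·(-1000)² + (-1000) - 2 = -2001002; -2001002 ≤ 1 — holds
x = 1000: LHS = -2·1000² + 1000 - 2 = -1999002; -1999002 ≤ 1 — holds
Hence LHS − RHS is never positive, i.e. LHS ≤ RHS throughout, so the relation holds for every integer in [-1000, 1000].

No counterexample exists.

Answer: Always true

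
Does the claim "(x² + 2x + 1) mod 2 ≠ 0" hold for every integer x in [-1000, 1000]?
The claim fails at x = 1:
x = 1: LHS = (1² + 2·1 + 1) mod 2 = 4 mod 2 = 0; 0 ≠ 0 — FAILS

Because a single integer refutes it, the statement is false.

Answer: False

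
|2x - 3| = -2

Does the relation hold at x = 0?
x = 0: LHS = |2·0 - 3| = |-3| = 3; 3 = -2 — FAILS

The relation fails at x = 0, so x = 0 is a counterexample.

Answer: No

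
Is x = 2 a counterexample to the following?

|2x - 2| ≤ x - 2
Substitute x = 2 into the relation:
x = 2: LHS = |2·2 - 2| = |2| = 2, RHS = 2 - 2 = 0; 2 ≤ 0 — FAILS

Since the claim fails at x = 2, this value is a counterexample.

Answer: Yes, x = 2 is a counterexample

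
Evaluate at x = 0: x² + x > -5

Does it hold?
x = 0: LHS = 0² + 0 = 0; 0 > -5 — holds

The relation is satisfied at x = 0.

Answer: Yes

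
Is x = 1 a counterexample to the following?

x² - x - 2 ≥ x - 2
Substitute x = 1 into the relation:
x = 1: LHS = 1² - 1 - 2 = -2, RHS = 1 - 2 = -1; -2 ≥ -1 — FAILS

Since the claim fails at x = 1, this value is a counterexample.

Answer: Yes, x = 1 is a counterexample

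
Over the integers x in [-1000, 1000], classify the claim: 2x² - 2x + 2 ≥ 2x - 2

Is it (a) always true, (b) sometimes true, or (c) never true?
Over all integers in [-1000, 1000], LHS − RHS is smallest at x = 1, where it equals 2:
x = 1: LHS = 2·1² - 2·1 + 2 = 2, RHS = 2·1 - 2 = 0; 2 ≥ 0 — holds
At the ends of the range:
x = -1000: LHS = 2·(-1000)² - 2·(-1000) + 2 = 2002002, RHS = 2·(-1000) - 2 = -2002; 2002002 ≥ -2002 — holds
x = 1000: LHS = 2·1000² - 2·1000 + 2 = 1998002, RHS = 2·1000 - 2 = 1998; 1998002 ≥ 1998 — holds
Hence LHS − RHS is never negative, i.e. LHS ≥ RHS throughout, so the relation holds for every integer in [-1000, 1000].

No counterexample exists.

Answer: Always true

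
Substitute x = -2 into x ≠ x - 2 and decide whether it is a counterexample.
Substitute x = -2 into the relation:
x = -2: RHS = (-2) - 2 = -4; -2 ≠ -4 — holds

The relation holds at x = -2, so it is not a counterexample.

Answer: No, x = -2 is not a counterexample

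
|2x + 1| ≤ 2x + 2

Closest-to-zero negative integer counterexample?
Testing negative integers from -1 downward:
x = -1: LHS = |2·(-1) + 1| = |-1| = 1, RHS = 2·(-1) + 2 = 0; 1 ≤ 0 — FAILS  ← closest negative counterexample to 0

Answer: x = -1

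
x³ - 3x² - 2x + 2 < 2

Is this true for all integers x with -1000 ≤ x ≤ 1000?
The claim fails at x = 0:
x = 0: LHS = 0³ - 3·0² - 2·0 + 2 = 2; 2 < 2 — FAILS

Because a single integer refutes it, the statement is false.

Answer: False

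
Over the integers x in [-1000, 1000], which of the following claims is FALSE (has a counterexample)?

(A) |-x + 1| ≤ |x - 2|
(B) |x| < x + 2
(A) x = 2: LHS = |-2 + 1| = |-1| = 1, RHS = |2 - 2| = |0| = 0; 1 ≤ 0 — FAILS
(B) x = -1: LHS = |-1| = 1, RHS = (-1) + 2 = 1; 1 < 1 — FAILS

Answer: Both A and B are false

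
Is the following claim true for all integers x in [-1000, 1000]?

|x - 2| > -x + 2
The claim fails at x = 0:
x = 0: LHS = |0 - 2| = |-2| = 2, RHS = -0 + 2 = 2; 2 > 2 — FAILS

Because a single integer refutes it, the statement is false.

Answer: False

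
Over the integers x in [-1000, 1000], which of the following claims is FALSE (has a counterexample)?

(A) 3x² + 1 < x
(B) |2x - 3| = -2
(A) x = 0: LHS = 3·0² + 1 = 1; 1 < 0 — FAILS
(B) x = 0: LHS = |2·0 - 3| = |-3| = 3; 3 = -2 — FAILS

Answer: Both A and B are false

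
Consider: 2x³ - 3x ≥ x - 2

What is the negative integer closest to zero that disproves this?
Testing negative integers from -1 downward:
x = -1: LHS = 2·(-1)³ - 3·(-1) = 1, RHS = (-1) - 2 = -3; 1 ≥ -3 — holds
x = -2: LHS = 2·(-2)³ - 3·(-2) = -10, RHS = (-2) - 2 = -4; -10 ≥ -4 — FAILS  ← closest negative counterexample to 0

Answer: x = -2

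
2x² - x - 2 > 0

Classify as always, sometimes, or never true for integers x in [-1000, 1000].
Holds at x = -1: LHS = 2·(-1)² - (-1) - 2 = 1; 1 > 0 — holds
Fails at x = 0: LHS = 2·0² - 0 - 2 = -2; -2 > 0 — FAILS
It is satisfied by some integers in the range but not all.

Answer: Sometimes true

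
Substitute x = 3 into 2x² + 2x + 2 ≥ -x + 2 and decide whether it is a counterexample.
Substitute x = 3 into the relation:
x = 3: LHS = 2·3² + 2·3 + 2 = 26, RHS = -3 + 2 = -1; 26 ≥ -1 — holds

The claim holds here, so x = 3 is not a counterexample. (A counterexample exists elsewhere, e.g. x = -1.)

Answer: No, x = 3 is not a counterexample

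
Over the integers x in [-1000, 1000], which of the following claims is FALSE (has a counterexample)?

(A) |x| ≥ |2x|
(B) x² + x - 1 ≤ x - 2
(A) x = 1: LHS = |1| = 1, RHS = |2·1| = |2| = 2; 1 ≥ 2 — FAILS
(B) x = 0: LHS = 0² + 0 - 1 = -1, RHS = 0 - 2 = -2; -1 ≤ -2 — FAILS

Answer: Both A and B are false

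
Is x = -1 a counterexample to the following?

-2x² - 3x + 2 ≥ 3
Substitute x = -1 into the relation:
x = -1: LHS = -2·(-1)² - 3·(-1) + 2 = 3; 3 ≥ 3 — holds

The claim holds here, so x = -1 is not a counterexample. (A counterexample exists elsewhere, e.g. x = 0.)

Answer: No, x = -1 is not a counterexample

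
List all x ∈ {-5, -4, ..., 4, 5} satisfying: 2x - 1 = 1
Holds for: {1}
Fails for: {-5, -4, -3, -2, -1, 0, 2, 3, 4, 5}

Answer: {1}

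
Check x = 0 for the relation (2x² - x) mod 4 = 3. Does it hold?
x = 0: LHS = (2·0² - 0) mod 4 = 0 mod 4 = 0; 0 = 3 — FAILS

The relation fails at x = 0, so x = 0 is a counterexample.

Answer: No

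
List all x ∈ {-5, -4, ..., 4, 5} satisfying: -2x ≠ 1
Track d = LHS − RHS over the integers in [-5, 5]. Equality would need d = 0, but d changes sign only between consecutive integers, jumping over 0:
x = -1: LHS = -2·(-1) = 2; 2 ≠ 1 — holds  (d = 1)
x = 0: LHS = -2·0 = 0; 0 ≠ 1 — holds  (d = -1)
Away from these crossings d keeps a constant sign, and checking every integer in [-5, 5] confirms d ≠ 0 throughout. Hence the two sides are never equal, so the relation holds for every integer in [-5, 5].

Answer: All integers in [-5, 5]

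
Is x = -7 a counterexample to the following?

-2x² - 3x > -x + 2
Substitute x = -7 into the relation:
x = -7: LHS = -2·(-7)² - 3·(-7) = -77, RHS = -(-7) + 2 = 9; -77 > 9 — FAILS

Since the claim fails at x = -7, this value is a counterexample.

Answer: Yes, x = -7 is a counterexample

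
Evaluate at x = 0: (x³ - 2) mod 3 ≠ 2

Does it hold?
x = 0: LHS = (0³ - 2) mod 3 = (-2) mod 3 = 1; 1 ≠ 2 — holds

The relation is satisfied at x = 0.

Answer: Yes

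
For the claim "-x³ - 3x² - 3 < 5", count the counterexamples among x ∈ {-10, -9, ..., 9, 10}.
Counterexamples in [-10, 10]: {-10, -9, -8, -7, -6, -5, -4}.

Counting them gives 7 values.

Answer: 7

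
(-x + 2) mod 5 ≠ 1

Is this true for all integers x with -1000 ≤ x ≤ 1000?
The claim fails at x = 1:
x = 1: LHS = (-1 + 2) mod 5 = 1 mod 5 = 1; 1 ≠ 1 — FAILS

Because a single integer refutes it, the statement is false.

Answer: False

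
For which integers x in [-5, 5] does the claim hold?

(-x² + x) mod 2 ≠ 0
For a polynomial with integer coefficients, its value mod 2 depends only on x mod 2, so it suffices to check one representative of each residue class, x = 0, 1:
x = 0: LHS = (-0² + 0) mod 2 = 0 mod 2 = 0; 0 ≠ 0 — FAILS
x = 1: LHS = (-1² + 1) mod 2 = 0 mod 2 = 0; 0 ≠ 0 — FAILS
The relation fails in every residue class, so the claimed relation (≠) fails for every integer in [-5, 5].

Answer: None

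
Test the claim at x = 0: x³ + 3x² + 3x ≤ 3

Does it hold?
x = 0: LHS = 0³ + 3·0² + 3·0 = 0; 0 ≤ 3 — holds

The relation is satisfied at x = 0.

Answer: Yes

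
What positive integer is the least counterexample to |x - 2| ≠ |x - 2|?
Testing positive integers:
x = 1: LHS = |1 - 2| = |-1| = 1, RHS = |1 - 2| = |-1| = 1; 1 ≠ 1 — FAILS  ← smallest positive counterexample

Answer: x = 1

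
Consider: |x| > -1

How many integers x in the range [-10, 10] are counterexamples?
An absolute value is never negative, so the left side is ≥ 0 for every x, while the right side is -1. Tightest case in [-10, 10] is x = 0:
x = 0: LHS = |0| = 0; 0 > -1 — holds
Hence LHS − RHS is never zero or negative, i.e. LHS > RHS throughout, so the relation holds for every integer in [-10, 10].

No counterexample appears in that range.

Answer: 0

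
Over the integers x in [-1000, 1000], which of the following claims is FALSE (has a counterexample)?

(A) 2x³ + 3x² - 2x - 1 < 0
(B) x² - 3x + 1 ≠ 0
(A) x = 1: LHS = 2·1³ + 3·1² - 2·1 - 1 = 2; 2 < 0 — FAILS

(B) Track d = LHS − RHS over the integers in [-1000, 1000]. Equality would need d = 0, but d changes sign only between consecutive integers, jumping over 0:
x = 0: LHS = 0² - 3·0 + 1 = 1; 1 ≠ 0 — holds  (d = 1)
x = 1: LHS = 1² - 3·1 + 1 = -1; -1 ≠ 0 — holds  (d = -1)
x = 2: LHS = 2² - 3·2 + 1 = -1; -1 ≠ 0 — holds  (d = -1)
x = 3: LHS = 3² - 3·3 + 1 = 1; 1 ≠ 0 — holds  (d = 1)
Away from these crossings d keeps a constant sign, and checking every integer in [-1000, 1000] confirms d ≠ 0 throughout. Hence the two sides are never equal, so the relation holds for every integer in [-1000, 1000].

Only (A) has a counterexample.

Answer: A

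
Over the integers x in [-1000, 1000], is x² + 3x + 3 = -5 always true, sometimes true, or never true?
Over all integers in [-1000, 1000], LHS − RHS is always positive; it is smallest at x = -1, where it equals 6:
x = -1: LHS = (-1)² + 3·(-1) + 3 = 1; 1 = -5 — FAILS
At the ends of the range:
x = -1000: LHS = (-1000)² + 3·(-1000) + 3 = 997003; 997003 = -5 — FAILS
x = 1000: LHS = 1000² + 3·1000 + 3 = 1003003; 1003003 = -5 — FAILS
Hence LHS − RHS is never 0, i.e. the two sides are never equal, so the claimed relation (=) fails for every integer in [-1000, 1000].

No integer in the range satisfies it.

Answer: Never true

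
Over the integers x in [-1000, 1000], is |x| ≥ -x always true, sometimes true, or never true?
Over all integers in [-1000, 1000], LHS − RHS is smallest at x = 0, where it equals 0:
x = 0: LHS = |0| = 0, RHS = -0 = 0; 0 ≥ 0 — holds
At the ends of the range:
x = -1000: LHS = |-1000| = 1000, RHS = -(-1000) = 1000; 1000 ≥ 1000 — holds
x = 1000: LHS = |1000| = 1000; 1000 ≥ -1000 — holds
Hence LHS − RHS is never negative, i.e. LHS ≥ RHS throughout, so the relation holds for every integer in [-1000, 1000].

No counterexample exists.

Answer: Always true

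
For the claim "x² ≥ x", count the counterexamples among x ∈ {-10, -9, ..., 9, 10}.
Over all integers in [-10, 10], LHS − RHS is smallest at x = 0, where it equals 0:
x = 0: LHS = 0² = 0; 0 ≥ 0 — holds
At the ends of the range:
x = -10: LHS = (-10)² = 100; 100 ≥ -10 — holds
x = 10: LHS = 10² = 100; 100 ≥ 10 — holds
Hence LHS − RHS is never negative, i.e. LHS ≥ RHS throughout, so the relation holds for every integer in [-10, 10].

No counterexample appears in that range.

Answer: 0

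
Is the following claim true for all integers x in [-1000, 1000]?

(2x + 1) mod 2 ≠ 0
For a polynomial with integer coefficients, its value mod 2 depends only on x mod 2, so it suffices to check one representative of each residue class, x = 0, 1:
x = 0: LHS = (2·0 + 1) mod 2 = 1 mod 2 = 1; 1 ≠ 0 — holds
x = 1: LHS = (2·1 + 1) mod 2 = 3 mod 2 = 1; 1 ≠ 0 — holds
The relation holds in every residue class, so the relation holds for every integer in [-1000, 1000].

No counterexample exists.

Answer: True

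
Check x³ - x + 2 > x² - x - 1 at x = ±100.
x = 100: LHS = 100³ - 100 + 2 = 999902, RHS = 100² - 100 - 1 = 9899; 999902 > 9899 — holds
x = -100: LHS = (-100)³ - (-100) + 2 = -999898, RHS = (-100)² - (-100) - 1 = 10099; -999898 > 10099 — FAILS

Answer: Partially: holds for x = 100, fails for x = -100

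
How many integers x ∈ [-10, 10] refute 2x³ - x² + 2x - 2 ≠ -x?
Track d = LHS − RHS over the integers in [-10, 10]. Equality would need d = 0, but d changes sign only between consecutive integers, jumping over 0:
x = 0: LHS = 2·0³ - 0² + 2·0 - 2 = -2, RHS = -0 = 0; -2 ≠ 0 — holds  (d = -2)
x = 1: LHS = 2·1³ - 1² + 2·1 - 2 = 1; 1 ≠ -1 — holds  (d = 2)
Away from these crossings d keeps a constant sign, and checking every integer in [-10, 10] confirms d ≠ 0 throughout. Hence the two sides are never equal, so the relation holds for every integer in [-10, 10].

No counterexample appears in that range.

Answer: 0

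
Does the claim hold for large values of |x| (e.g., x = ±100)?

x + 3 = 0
x = 100: LHS = 100 + 3 = 103; 103 = 0 — FAILS
x = -100: LHS = (-100) + 3 = -97; -97 = 0 — FAILS

Answer: No, fails for both x = 100 and x = -100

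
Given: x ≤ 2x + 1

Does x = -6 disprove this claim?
Substitute x = -6 into the relation:
x = -6: RHS = 2·(-6) + 1 = -11; -6 ≤ -11 — FAILS

Since the claim fails at x = -6, this value is a counterexample.

Answer: Yes, x = -6 is a counterexample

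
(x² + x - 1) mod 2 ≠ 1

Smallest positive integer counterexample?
Testing positive integers:
x = 1: LHS = (1² + 1 - 1) mod 2 = 1 mod 2 = 1; 1 ≠ 1 — FAILS  ← smallest positive counterexample

Answer: x = 1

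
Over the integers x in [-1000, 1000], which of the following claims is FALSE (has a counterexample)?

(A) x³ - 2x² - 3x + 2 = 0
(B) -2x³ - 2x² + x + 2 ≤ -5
(A) x = 0: LHS = 0³ - 2·0² - 3·0 + 2 = 2; 2 = 0 — FAILS
(B) x = 0: LHS = -2·0³ - 2·0² + 0 + 2 = 2; 2 ≤ -5 — FAILS

Answer: Both A and B are false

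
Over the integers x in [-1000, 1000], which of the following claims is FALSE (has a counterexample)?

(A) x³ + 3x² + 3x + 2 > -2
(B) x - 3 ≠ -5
(A) x = -3: LHS = (-3)³ + 3·(-3)² + 3·(-3) + 2 = -7; -7 > -2 — FAILS
(B) x = -2: LHS = (-2) - 3 = -5; -5 ≠ -5 — FAILS

Answer: Both A and B are false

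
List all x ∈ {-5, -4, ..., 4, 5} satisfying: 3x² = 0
Holds for: {0}
Fails for: {-5, -4, -3, -2, -1, 1, 2, 3, 4, 5}

Answer: {0}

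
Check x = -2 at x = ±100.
x = 100: 100 = -2 — FAILS
x = -100: -100 = -2 — FAILS

Answer: No, fails for both x = 100 and x = -100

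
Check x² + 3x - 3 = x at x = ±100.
x = 100: LHS = 100² + 3·100 - 3 = 10297; 10297 = 100 — FAILS
x = -100: LHS = (-100)² + 3·(-100) - 3 = 9697; 9697 = -100 — FAILS

Answer: No, fails for both x = 100 and x = -100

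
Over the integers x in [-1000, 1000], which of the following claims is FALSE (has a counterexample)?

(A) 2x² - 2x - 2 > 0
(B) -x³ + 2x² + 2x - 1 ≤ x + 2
(A) x = 0: LHS = 2·0² - 2·0 - 2 = -2; -2 > 0 — FAILS
(B) x = -2: LHS = -(-2)³ + 2·(-2)² + 2·(-2) - 1 = 11, RHS = (-2) + 2 = 0; 11 ≤ 0 — FAILS

Answer: Both A and B are false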